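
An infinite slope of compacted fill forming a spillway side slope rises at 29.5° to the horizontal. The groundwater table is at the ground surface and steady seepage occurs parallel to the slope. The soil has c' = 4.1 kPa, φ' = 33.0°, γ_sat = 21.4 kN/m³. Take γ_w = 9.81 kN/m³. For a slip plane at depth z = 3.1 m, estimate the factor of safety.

FS = 0.77

With seepage parallel to the slope and the water table at the surface, the effective normal stress on the slip plane uses the buoyant unit weight γ' = γ_sat − γ_w while the driving shear stress uses γ_sat:
FS = [c' + γ' z cos²β tanφ'] / [γ_sat z sinβ cosβ]
γ' = 21.4 − 9.81 = 11.59 kN/m³
Numerator = 4.1 + 11.59·3.1·cos²29.5°·tan33.0° = 4.1 + 11.59·3.1·0.7575·0.6494 = 21.775 kPa
Denominator = 21.4·3.1·sin29.5°·cos29.5° = 21.4·3.1·0.4924·0.8704 = 28.432 kPa
FS = 21.775 / 28.432 = 0.766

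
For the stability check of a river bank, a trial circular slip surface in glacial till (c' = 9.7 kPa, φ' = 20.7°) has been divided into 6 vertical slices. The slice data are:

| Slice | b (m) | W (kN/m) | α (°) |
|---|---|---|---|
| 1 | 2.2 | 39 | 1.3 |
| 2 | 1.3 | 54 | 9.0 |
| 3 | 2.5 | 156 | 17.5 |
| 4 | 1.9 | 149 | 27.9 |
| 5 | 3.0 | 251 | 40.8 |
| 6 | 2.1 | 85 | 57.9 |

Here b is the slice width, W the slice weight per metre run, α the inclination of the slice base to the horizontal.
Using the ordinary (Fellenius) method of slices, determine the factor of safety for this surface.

FS = 1.07

Ordinary method of slices: FS = Σ[c'·Δl_i + (W_i cosα_i)·tanφ'] / Σ W_i sinα_i, with Δl_i = b_i / cosα_i.
Slice 1: Δl = 2.2/cos1.3° = 2.201 m; N'_1 = 39·cos1.3° = 39.0; c'Δl = 21.35; W sinα = 0.9
Slice 2: Δl = 1.3/cos9.0° = 1.316 m; N'_2 = 54·cos9.0° = 53.3; c'Δl = 12.77; W sinα = 8.4
Slice 3: Δl = 2.5/cos17.5° = 2.621 m; N'_3 = 156·cos17.5° = 148.8; c'Δl = 25.43; W sinα = 46.9
Slice 4: Δl = 1.9/cos27.9° = 2.150 m; N'_4 = 149·cos27.9° = 131.7; c'Δl = 20.85; W sinα = 69.7
Slice 5: Δl = 3.0/cos40.8° = 3.963 m; N'_5 = 251·cos40.8° = 190.0; c'Δl = 38.44; W sinα = 164.0
Slice 6: Δl = 2.1/cos57.9° = 3.952 m; N'_6 = 85·cos57.9° = 45.2; c'Δl = 38.33; W sinα = 72.0
Σc'Δl = 157.2 kN/m; ΣN' = 608.0 kN/m; ΣW sinα = 362.0 kN/m
Resisting = 157.2 + 608.0·tan20.7° = 157.2 + 229.7 = 386.9 kN/m
FS = 386.9 / 362.0 = 1.069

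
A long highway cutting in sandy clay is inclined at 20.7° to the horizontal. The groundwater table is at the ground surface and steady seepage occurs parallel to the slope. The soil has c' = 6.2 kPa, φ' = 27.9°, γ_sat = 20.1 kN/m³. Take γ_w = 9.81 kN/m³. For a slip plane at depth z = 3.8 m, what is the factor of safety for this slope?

FS = 0.96

With seepage parallel to the slope and the water table at the surface, the effective normal stress on the slip plane uses the buoyant unit weight γ' = γ_sat − γ_w while the driving shear stress uses γ_sat:
FS = [c' + γ' z cos²β tanφ'] / [γ_sat z sinβ cosβ]
γ' = 20.1 − 9.81 = 10.29 kN/m³
Numerator = 6.2 + 10.29·3.8·cos²20.7°·tan27.9° = 6.2 + 10.29·3.8·0.8751·0.5295 = 24.317 kPa
Denominator = 20.1·3.8·sin20.7°·cos20.7° = 20.1·3.8·0.3535·0.9354 = 25.256 kPa
FS = 24.317 / 25.256 = 0.963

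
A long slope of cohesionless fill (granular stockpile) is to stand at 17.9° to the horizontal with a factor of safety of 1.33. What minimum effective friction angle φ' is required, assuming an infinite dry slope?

φ' = 23.2°

FS = tanφ'/tanβ ⇒ tanφ' = FS · tanβ = 1.33 · tan17.9° = 0.4296
φ' = arctan(0.4296) = 23.25°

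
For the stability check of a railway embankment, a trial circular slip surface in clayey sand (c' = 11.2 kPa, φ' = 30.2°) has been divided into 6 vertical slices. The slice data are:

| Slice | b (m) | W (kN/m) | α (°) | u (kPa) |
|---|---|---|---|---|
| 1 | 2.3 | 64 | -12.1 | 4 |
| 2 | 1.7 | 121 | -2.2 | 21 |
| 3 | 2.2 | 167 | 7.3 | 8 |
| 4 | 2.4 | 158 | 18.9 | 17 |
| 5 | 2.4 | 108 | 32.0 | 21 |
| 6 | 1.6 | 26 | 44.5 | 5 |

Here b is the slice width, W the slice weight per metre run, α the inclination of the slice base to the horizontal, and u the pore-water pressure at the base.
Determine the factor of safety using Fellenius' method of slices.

FS = 3.14

Ordinary method of slices: FS = Σ[c'·Δl_i + (W_i cosα_i − u_i·Δl_i)·tanφ'] / Σ W_i sinα_i, with Δl_i = b_i / cosα_i.
Slice 1: Δl = 2.3/cos(-12.1°) = 2.352 m; N'_1 = 64·cos(-12.1°) − 4·2.352 = 53.2; c'Δl = 26.35; W sinα = -13.4
Slice 2: Δl = 1.7/cos(-2.2°) = 1.701 m; N'_2 = 121·cos(-2.2°) − 21·1.701 = 85.2; c'Δl = 19.05; W sinα = -4.6
Slice 3: Δl = 2.2/cos7.3° = 2.218 m; N'_3 = 167·cos7.3° − 8·2.218 = 147.9; c'Δl = 24.84; W sinα = 21.2
Slice 4: Δl = 2.4/cos18.9° = 2.537 m; N'_4 = 158·cos18.9° − 17·2.537 = 106.4; c'Δl = 28.41; W sinα = 51.2
Slice 5: Δl = 2.4/cos32.0° = 2.830 m; N'_5 = 108·cos32.0° − 21·2.830 = 32.2; c'Δl = 31.70; W sinα = 57.2
Slice 6: Δl = 1.6/cos44.5° = 2.243 m; N'_6 = 26·cos44.5° − 5·2.243 = 7.3; c'Δl = 25.12; W sinα = 18.2
Σc'Δl = 155.5 kN/m; ΣN' = 432.1 kN/m; ΣW sinα = 129.8 kN/m
Resisting = 155.5 + 432.1·tan30.2° = 155.5 + 251.5 = 407.0 kN/m
FS = 407.0 / 129.8 = 3.135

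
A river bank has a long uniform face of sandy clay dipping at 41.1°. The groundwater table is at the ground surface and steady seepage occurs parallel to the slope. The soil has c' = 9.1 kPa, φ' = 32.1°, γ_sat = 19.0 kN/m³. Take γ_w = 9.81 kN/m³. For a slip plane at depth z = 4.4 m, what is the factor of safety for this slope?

FS = 0.57

With seepage parallel to the slope and the water table at the surface, the effective normal stress on the slip plane uses the buoyant unit weight γ' = γ_sat − γ_w while the driving shear stress uses γ_sat:
FS = [c' + γ' z cos²β tanφ'] / [γ_sat z sinβ cosβ]
γ' = 19.0 − 9.81 = 9.19 kN/m³
Numerator = 9.1 + 9.19·4.4·cos²41.1°·tan32.1° = 9.1 + 9.19·4.4·0.5679·0.6273 = 23.504 kPa
Denominator = 19.0·4.4·sin41.1°·cos41.1° = 19.0·4.4·0.6574·0.7536 = 41.413 kPa
FS = 23.504 / 41.413 = 0.568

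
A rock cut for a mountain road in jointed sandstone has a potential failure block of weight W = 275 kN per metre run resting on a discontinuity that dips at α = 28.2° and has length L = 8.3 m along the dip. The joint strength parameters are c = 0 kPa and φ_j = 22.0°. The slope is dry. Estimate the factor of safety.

Resolving the block weight along and normal to the plane and applying the Mohr–Coulomb strength on the joint:
N' = W cosα = 275·cos28.2° = 242.4 kN/m
Driving force T = W sinα = 275·sin28.2° = 130.0 kN/m
Resisting force R = c·L + N'·tanφ_j = 0·8.3 + 242.4·tan22.0° = 0.0 + 97.9 = 97.9 kN/m
FS = R / T = 97.9 / 130.0 = 0.754

FS = 0.75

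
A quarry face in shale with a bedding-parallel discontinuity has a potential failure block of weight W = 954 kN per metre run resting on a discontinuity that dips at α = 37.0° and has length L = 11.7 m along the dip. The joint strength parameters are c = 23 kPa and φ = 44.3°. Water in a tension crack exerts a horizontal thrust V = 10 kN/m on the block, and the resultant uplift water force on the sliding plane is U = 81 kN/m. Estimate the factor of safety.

FS = 1.59

Resolving the block weight along and normal to the plane and applying the Mohr–Coulomb strength on the joint:
N' = W cosα − U − V sinα = 954·cos37.0° − 81 − 10·sin37.0° = 674.9 kN/m
Driving force T = W sinα + V cosα = 954·sin37.0° + 10·cos37.0° = 582.1 kN/m
Resisting force R = c·L + N'·tanφ = 23·11.7 + 674.9·tan44.3° = 269.1 + 658.6 = 927.7 kN/m
FS = R / T = 927.7 / 582.1 = 1.594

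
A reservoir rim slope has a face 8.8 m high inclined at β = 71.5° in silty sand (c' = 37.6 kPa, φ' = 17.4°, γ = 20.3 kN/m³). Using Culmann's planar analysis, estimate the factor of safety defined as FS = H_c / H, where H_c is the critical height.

FS = 1.84

H_c = (4c'/γ) · sinβ cosφ' / [1 − cos(β − φ')]
    = (4·37.6/20.3) · sin71.5°·cos17.4° / [1 − cos54.1°]
    = 7.409 · 0.9049 / 0.4136 = 16.21 m
FS = H_c / H = 16.21 / 8.8 = 1.842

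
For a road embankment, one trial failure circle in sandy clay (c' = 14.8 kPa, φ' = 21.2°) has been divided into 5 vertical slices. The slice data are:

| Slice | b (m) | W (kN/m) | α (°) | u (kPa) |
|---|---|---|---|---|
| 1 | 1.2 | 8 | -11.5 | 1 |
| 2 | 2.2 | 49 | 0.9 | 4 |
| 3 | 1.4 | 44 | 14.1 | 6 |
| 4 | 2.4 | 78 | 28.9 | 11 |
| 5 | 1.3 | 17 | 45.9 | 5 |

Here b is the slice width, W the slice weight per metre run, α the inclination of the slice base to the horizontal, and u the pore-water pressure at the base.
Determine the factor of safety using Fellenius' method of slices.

Ordinary method of slices: FS = Σ[c'·Δl_i + (W_i cosα_i − u_i·Δl_i)·tanφ'] / Σ W_i sinα_i, with Δl_i = b_i / cosα_i.
Slice 1: Δl = 1.2/cos(-11.5°) = 1.225 m; N'_1 = 8·cos(-11.5°) − 1·1.225 = 6.6; c'Δl = 18.12; W sinα = -1.6
Slice 2: Δl = 2.2/cos0.9° = 2.200 m; N'_2 = 49·cos0.9° − 4·2.200 = 40.2; c'Δl = 32.56; W sinα = 0.8
Slice 3: Δl = 1.4/cos14.1° = 1.443 m; N'_3 = 44·cos14.1° − 6·1.443 = 34.0; c'Δl = 21.36; W sinα = 10.7
Slice 4: Δl = 2.4/cos28.9° = 2.741 m; N'_4 = 78·cos28.9° − 11·2.741 = 38.1; c'Δl = 40.57; W sinα = 37.7
Slice 5: Δl = 1.3/cos45.9° = 1.868 m; N'_5 = 17·cos45.9° − 5·1.868 = 2.5; c'Δl = 27.65; W sinα = 12.2
Σc'Δl = 140.3 kN/m; ΣN' = 121.4 kN/m; ΣW sinα = 59.8 kN/m
Resisting = 140.3 + 121.4·tan21.2° = 140.3 + 47.1 = 187.4 kN/m
FS = 187.4 / 59.8 = 3.133

FS = 3.13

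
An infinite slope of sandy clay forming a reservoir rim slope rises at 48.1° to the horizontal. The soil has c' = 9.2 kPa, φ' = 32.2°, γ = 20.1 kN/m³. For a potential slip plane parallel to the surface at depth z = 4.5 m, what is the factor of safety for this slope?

FS = 0.77

For an infinite slope with a slip plane parallel to the surface (no pore pressure): FS = [c' + γz cos²β tanφ'] / [γz sinβ cosβ].
γz = 20.1·4.5 = 90.45 kN/m²
Numerator = 9.2 + 90.45·cos²48.1°·tan32.2° = 9.2 + 90.45·0.4460·0.6297 = 34.604 kPa
Denominator = 90.45·sin48.1°·cos48.1° = 90.45·0.7443·0.6678 = 44.960 kPa
FS = 34.604 / 44.960 = 0.770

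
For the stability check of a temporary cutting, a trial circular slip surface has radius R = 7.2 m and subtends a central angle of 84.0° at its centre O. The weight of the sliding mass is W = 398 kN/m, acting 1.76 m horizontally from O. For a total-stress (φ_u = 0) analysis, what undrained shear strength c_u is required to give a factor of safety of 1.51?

c_u = 13.9 kPa

FS = c_u·L_a·R / (W·d), so c_u = FS·W·d / (L_a·R).
Arc length L_a = R·θ = 7.2·(84.0°·π/180) = 7.2·1.4661 = 10.56 m
c_u = 1.51·398·1.76 / (10.56·7.2) = 1057.7 / 76.00 = 13.92 kPa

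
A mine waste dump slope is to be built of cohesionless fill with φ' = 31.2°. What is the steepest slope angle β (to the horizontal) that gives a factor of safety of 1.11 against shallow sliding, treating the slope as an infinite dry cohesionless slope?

For an infinite dry cohesionless slope FS = tanφ'/tanβ, so tanβ = tanφ' / FS.
tanβ = tan31.2° / 1.11 = 0.6056 / 1.11 = 0.5456
β = arctan(0.5456) = 28.62°

β = 28.6°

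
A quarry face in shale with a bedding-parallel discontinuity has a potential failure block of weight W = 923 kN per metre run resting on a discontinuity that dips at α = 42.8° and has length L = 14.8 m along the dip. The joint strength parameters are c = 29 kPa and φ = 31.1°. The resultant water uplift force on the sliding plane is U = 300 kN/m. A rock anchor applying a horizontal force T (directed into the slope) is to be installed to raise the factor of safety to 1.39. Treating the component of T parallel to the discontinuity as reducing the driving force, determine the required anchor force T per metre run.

Resolving forces along and normal to the sliding plane, with the horizontal anchor force T adding T·sinα to the effective normal force and T·cosα acting up the plane against the driving force:
FS = [cL + (W cosα − U + T sinα) tanφ] / [W sinα − T cosα]
Without the anchor: N' = 377.2 kN/m, driving T_d = 627.1 kN/m, resisting R = 29·14.8 + 377.2·tan31.1° = 656.8 kN/m, FS = 1.05.
Setting FS = 1.39 and solving for T:
1.39·(627.1 − T cos42.8°) = 656.8 + T sin42.8°·tan31.1°
T·(sin42.8°·tan31.1° + 1.39·cos42.8°) = 1.39·627.1 − 656.8
T·(0.6794·0.6032 + 1.39·0.7337) = 871.7 − 656.8 = 214.9
T·1.4297 = 214.9
T = 150.3 kN/m

T = 150 kN/m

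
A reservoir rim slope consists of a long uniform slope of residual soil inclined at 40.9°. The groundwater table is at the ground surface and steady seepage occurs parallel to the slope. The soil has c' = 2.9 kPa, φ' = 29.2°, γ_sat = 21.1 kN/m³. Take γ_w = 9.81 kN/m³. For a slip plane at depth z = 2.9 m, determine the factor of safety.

With seepage parallel to the slope and the water table at the surface, the effective normal stress on the slip plane uses the buoyant unit weight γ' = γ_sat − γ_w while the driving shear stress uses γ_sat:
FS = [c' + γ' z cos²β tanφ'] / [γ_sat z sinβ cosβ]
γ' = 21.1 − 9.81 = 11.29 kN/m³
Numerator = 2.9 + 11.29·2.9·cos²40.9°·tan29.2° = 2.9 + 11.29·2.9·0.5713·0.5589 = 13.354 kPa
Denominator = 21.1·2.9·sin40.9°·cos40.9° = 21.1·2.9·0.6547·0.7559 = 30.282 kPa
FS = 13.354 / 30.282 = 0.441

FS = 0.44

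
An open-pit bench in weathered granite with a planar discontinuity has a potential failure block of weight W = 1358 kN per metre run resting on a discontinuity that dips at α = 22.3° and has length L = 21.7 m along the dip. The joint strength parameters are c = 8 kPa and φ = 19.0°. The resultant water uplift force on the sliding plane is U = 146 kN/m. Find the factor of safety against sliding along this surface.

Resolving the block weight along and normal to the plane and applying the Mohr–Coulomb strength on the joint:
N' = W cosα − U = 1358·cos22.3° − 146 = 1110.4 kN/m
Driving force T = W sinα = 1358·sin22.3° = 515.3 kN/m
Resisting force R = c·L + N'·tanφ = 8·21.7 + 1110.4·tan19.0° = 173.6 + 382.4 = 556.0 kN/m
FS = R / T = 556.0 / 515.3 = 1.079

FS = 1.08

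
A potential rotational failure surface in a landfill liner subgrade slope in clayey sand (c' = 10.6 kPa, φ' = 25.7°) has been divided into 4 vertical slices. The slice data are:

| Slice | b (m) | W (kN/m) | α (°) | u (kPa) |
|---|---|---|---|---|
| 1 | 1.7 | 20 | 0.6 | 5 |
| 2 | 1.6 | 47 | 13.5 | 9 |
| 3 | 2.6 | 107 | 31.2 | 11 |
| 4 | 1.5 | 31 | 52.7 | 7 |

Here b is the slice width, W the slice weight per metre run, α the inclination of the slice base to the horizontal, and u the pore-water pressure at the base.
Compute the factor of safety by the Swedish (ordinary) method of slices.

Ordinary method of slices: FS = Σ[c'·Δl_i + (W_i cosα_i − u_i·Δl_i)·tanφ'] / Σ W_i sinα_i, with Δl_i = b_i / cosα_i.
Slice 1: Δl = 1.7/cos0.6° = 1.700 m; N'_1 = 20·cos0.6° − 5·1.700 = 11.5; c'Δl = 18.02; W sinα = 0.2
Slice 2: Δl = 1.6/cos13.5° = 1.645 m; N'_2 = 47·cos13.5° − 9·1.645 = 30.9; c'Δl = 17.44; W sinα = 11.0
Slice 3: Δl = 2.6/cos31.2° = 3.040 m; N'_3 = 107·cos31.2° − 11·3.040 = 58.1; c'Δl = 32.22; W sinα = 55.4
Slice 4: Δl = 1.5/cos52.7° = 2.475 m; N'_4 = 31·cos52.7° − 7·2.475 = 1.5; c'Δl = 26.24; W sinα = 24.7
Σc'Δl = 93.9 kN/m; ΣN' = 101.9 kN/m; ΣW sinα = 91.3 kN/m
Resisting = 93.9 + 101.9·tan25.7° = 93.9 + 49.1 = 143.0 kN/m
FS = 143.0 / 91.3 = 1.567

FS = 1.57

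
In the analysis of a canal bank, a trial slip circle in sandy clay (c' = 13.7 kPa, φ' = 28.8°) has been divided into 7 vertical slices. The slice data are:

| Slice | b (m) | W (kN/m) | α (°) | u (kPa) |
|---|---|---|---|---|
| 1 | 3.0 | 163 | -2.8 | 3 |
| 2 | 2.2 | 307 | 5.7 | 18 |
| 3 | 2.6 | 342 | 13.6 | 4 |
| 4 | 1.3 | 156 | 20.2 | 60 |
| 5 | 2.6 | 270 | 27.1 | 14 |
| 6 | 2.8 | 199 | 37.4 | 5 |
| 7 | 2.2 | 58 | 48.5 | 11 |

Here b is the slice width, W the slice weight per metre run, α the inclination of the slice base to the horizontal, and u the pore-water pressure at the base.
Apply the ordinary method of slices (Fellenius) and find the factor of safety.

FS = 2.01

Ordinary method of slices: FS = Σ[c'·Δl_i + (W_i cosα_i − u_i·Δl_i)·tanφ'] / Σ W_i sinα_i, with Δl_i = b_i / cosα_i.
Slice 1: Δl = 3.0/cos(-2.8°) = 3.004 m; N'_1 = 163·cos(-2.8°) − 3·3.004 = 153.8; c'Δl = 41.15; W sinα = -8.0
Slice 2: Δl = 2.2/cos5.7° = 2.211 m; N'_2 = 307·cos5.7° − 18·2.211 = 265.7; c'Δl = 30.29; W sinα = 30.5
Slice 3: Δl = 2.6/cos13.6° = 2.675 m; N'_3 = 342·cos13.6° − 4·2.675 = 321.7; c'Δl = 36.65; W sinα = 80.4
Slice 4: Δl = 1.3/cos20.2° = 1.385 m; N'_4 = 156·cos20.2° − 60·1.385 = 63.3; c'Δl = 18.98; W sinα = 53.9
Slice 5: Δl = 2.6/cos27.1° = 2.921 m; N'_5 = 270·cos27.1° − 14·2.921 = 199.5; c'Δl = 40.01; W sinα = 123.0
Slice 6: Δl = 2.8/cos37.4° = 3.525 m; N'_6 = 199·cos37.4° − 5·3.525 = 140.5; c'Δl = 48.29; W sinα = 120.9
Slice 7: Δl = 2.2/cos48.5° = 3.320 m; N'_7 = 58·cos48.5° − 11·3.320 = 1.9; c'Δl = 45.49; W sinα = 43.4
Σc'Δl = 260.8 kN/m; ΣN' = 1146.3 kN/m; ΣW sinα = 444.1 kN/m
Resisting = 260.8 + 1146.3·tan28.8° = 260.8 + 630.2 = 891.0 kN/m
FS = 891.0 / 444.1 = 2.006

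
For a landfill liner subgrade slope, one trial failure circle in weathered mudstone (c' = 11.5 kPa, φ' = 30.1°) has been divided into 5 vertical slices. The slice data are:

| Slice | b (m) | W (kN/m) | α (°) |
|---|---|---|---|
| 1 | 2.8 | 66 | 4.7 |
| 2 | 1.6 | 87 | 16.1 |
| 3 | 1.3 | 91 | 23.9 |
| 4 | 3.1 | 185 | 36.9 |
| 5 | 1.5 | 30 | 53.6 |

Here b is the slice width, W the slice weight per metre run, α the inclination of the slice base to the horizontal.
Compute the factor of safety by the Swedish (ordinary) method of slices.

FS = 1.85

Ordinary method of slices: FS = Σ[c'·Δl_i + (W_i cosα_i)·tanφ'] / Σ W_i sinα_i, with Δl_i = b_i / cosα_i.
Slice 1: Δl = 2.8/cos4.7° = 2.809 m; N'_1 = 66·cos4.7° = 65.8; c'Δl = 32.31; W sinα = 5.4
Slice 2: Δl = 1.6/cos16.1° = 1.665 m; N'_2 = 87·cos16.1° = 83.6; c'Δl = 19.15; W sinα = 24.1
Slice 3: Δl = 1.3/cos23.9° = 1.422 m; N'_3 = 91·cos23.9° = 83.2; c'Δl = 16.35; W sinα = 36.9
Slice 4: Δl = 3.1/cos36.9° = 3.877 m; N'_4 = 185·cos36.9° = 147.9; c'Δl = 44.58; W sinα = 111.1
Slice 5: Δl = 1.5/cos53.6° = 2.528 m; N'_5 = 30·cos53.6° = 17.8; c'Δl = 29.07; W sinα = 24.1
Σc'Δl = 141.5 kN/m; ΣN' = 398.3 kN/m; ΣW sinα = 201.6 kN/m
Resisting = 141.5 + 398.3·tan30.1° = 141.5 + 230.9 = 372.4 kN/m
FS = 372.4 / 201.6 = 1.847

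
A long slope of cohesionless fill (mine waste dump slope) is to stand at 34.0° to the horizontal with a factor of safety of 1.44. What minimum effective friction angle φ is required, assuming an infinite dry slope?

φ = 44.2°

FS = tanφ/tanβ ⇒ tanφ = FS · tanβ = 1.44 · tan34.0° = 0.9713
φ = arctan(0.9713) = 44.17°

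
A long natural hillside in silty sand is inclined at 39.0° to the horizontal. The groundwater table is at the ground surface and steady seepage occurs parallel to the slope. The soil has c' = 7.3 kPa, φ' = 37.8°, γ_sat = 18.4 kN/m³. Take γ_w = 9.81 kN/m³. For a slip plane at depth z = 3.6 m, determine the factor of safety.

With seepage parallel to the slope and the water table at the surface, the effective normal stress on the slip plane uses the buoyant unit weight γ' = γ_sat − γ_w while the driving shear stress uses γ_sat:
FS = [c' + γ' z cos²β tanφ'] / [γ_sat z sinβ cosβ]
γ' = 18.4 − 9.81 = 8.59 kN/m³
Numerator = 7.3 + 8.59·3.6·cos²39.0°·tan37.8° = 7.3 + 8.59·3.6·0.6040·0.7757 = 21.787 kPa
Denominator = 18.4·3.6·sin39.0°·cos39.0° = 18.4·3.6·0.6293·0.7771 = 32.396 kPa
FS = 21.787 / 32.396 = 0.673

FS = 0.67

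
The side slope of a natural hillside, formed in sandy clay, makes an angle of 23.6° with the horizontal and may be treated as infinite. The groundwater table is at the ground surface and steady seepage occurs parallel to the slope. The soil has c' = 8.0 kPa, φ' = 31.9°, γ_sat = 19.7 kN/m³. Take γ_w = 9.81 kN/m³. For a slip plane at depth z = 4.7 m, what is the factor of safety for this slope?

With seepage parallel to the slope and the water table at the surface, the effective normal stress on the slip plane uses the buoyant unit weight γ' = γ_sat − γ_w while the driving shear stress uses γ_sat:
FS = [c' + γ' z cos²β tanφ'] / [γ_sat z sinβ cosβ]
γ' = 19.7 − 9.81 = 9.89 kN/m³
Numerator = 8.0 + 9.89·4.7·cos²23.6°·tan31.9° = 8.0 + 9.89·4.7·0.8397·0.6224 = 32.296 kPa
Denominator = 19.7·4.7·sin23.6°·cos23.6° = 19.7·4.7·0.4003·0.9164 = 33.968 kPa
FS = 32.296 / 33.968 = 0.951

FS = 0.95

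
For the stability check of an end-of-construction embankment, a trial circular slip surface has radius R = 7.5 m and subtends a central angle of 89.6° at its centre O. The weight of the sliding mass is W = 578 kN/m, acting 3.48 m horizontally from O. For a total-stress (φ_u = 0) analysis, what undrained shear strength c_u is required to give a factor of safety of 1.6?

FS = c_u·L_a·R / (W·d), so c_u = FS·W·d / (L_a·R).
Arc length L_a = R·θ = 7.5·(89.6°·π/180) = 7.5·1.5638 = 11.73 m
c_u = 1.6·578·3.48 / (11.73·7.5) = 3218.3 / 87.96 = 36.59 kPa

c_u = 36.6 kPa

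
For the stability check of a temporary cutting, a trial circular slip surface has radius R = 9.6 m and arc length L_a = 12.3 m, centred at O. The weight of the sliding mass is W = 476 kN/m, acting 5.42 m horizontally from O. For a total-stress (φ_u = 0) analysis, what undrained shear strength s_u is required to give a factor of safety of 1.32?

s_u = 28.8 kPa

FS = s_u·L_a·R / (W·d), so s_u = FS·W·d / (L_a·R).
s_u = 1.32·476·5.42 / (12.30·9.6) = 3405.5 / 118.08 = 28.84 kPa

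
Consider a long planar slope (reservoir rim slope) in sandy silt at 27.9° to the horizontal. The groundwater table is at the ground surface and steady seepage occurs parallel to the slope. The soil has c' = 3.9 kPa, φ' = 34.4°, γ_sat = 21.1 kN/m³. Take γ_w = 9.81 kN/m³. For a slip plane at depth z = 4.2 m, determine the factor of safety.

With seepage parallel to the slope and the water table at the surface, the effective normal stress on the slip plane uses the buoyant unit weight γ' = γ_sat − γ_w while the driving shear stress uses γ_sat:
FS = [c' + γ' z cos²β tanφ'] / [γ_sat z sinβ cosβ]
γ' = 21.1 − 9.81 = 11.29 kN/m³
Numerator = 3.9 + 11.29·4.2·cos²27.9°·tan34.4° = 3.9 + 11.29·4.2·0.7810·0.6847 = 29.259 kPa
Denominator = 21.1·4.2·sin27.9°·cos27.9° = 21.1·4.2·0.4679·0.8838 = 36.648 kPa
FS = 29.259 / 36.648 = 0.798

FS = 0.80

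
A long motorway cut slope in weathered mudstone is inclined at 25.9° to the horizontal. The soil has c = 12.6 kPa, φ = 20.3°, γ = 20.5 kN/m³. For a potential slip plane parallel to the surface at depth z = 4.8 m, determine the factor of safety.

For an infinite slope with a slip plane parallel to the surface (no pore pressure): FS = [c + γz cos²β tanφ] / [γz sinβ cosβ].
γz = 20.5·4.8 = 98.40 kN/m²
Numerator = 12.6 + 98.40·cos²25.9°·tan20.3° = 12.6 + 98.40·0.8092·0.3699 = 42.054 kPa
Denominator = 98.40·sin25.9°·cos25.9° = 98.40·0.4368·0.8996 = 38.664 kPa
FS = 42.054 / 38.664 = 1.088

FS = 1.09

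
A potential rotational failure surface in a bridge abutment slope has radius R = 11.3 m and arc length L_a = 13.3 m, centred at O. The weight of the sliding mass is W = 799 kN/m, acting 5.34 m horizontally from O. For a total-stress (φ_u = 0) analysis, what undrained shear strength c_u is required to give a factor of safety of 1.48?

FS = c_u·L_a·R / (W·d), so c_u = FS·W·d / (L_a·R).
c_u = 1.48·799·5.34 / (13.30·11.3) = 6314.7 / 150.29 = 42.02 kPa

c_u = 42.0 kPa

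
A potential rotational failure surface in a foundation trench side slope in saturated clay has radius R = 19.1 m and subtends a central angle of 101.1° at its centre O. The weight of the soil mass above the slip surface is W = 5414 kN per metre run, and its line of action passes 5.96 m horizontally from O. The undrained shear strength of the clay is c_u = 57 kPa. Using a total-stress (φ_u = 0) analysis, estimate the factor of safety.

Taking moments about the centre O, the resisting moment is provided by the undrained shear strength acting along the arc:
Arc length L_a = R·θ = 19.1·(101.1°·π/180) = 19.1·1.7645 = 33.70 m
M_R = c_u·L_a·R = 57·33.70·19.1 = 36691.9 kN·m/m
M_D = W·d = 5414·5.96 = 32267.4 kN·m/m
FS = M_R / M_D = 36691.9 / 32267.4 = 1.137

FS = 1.14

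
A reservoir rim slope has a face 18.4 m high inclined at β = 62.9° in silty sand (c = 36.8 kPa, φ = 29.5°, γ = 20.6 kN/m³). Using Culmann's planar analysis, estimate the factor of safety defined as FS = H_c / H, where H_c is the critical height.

H_c = (4c/γ) · sinβ cosφ / [1 − cos(β − φ)]
    = (4·36.8/20.6) · sin62.9°·cos29.5° / [1 − cos33.4°]
    = 7.146 · 0.7748 / 0.1652 = 33.52 m
FS = H_c / H = 33.52 / 18.4 = 1.822

FS = 1.82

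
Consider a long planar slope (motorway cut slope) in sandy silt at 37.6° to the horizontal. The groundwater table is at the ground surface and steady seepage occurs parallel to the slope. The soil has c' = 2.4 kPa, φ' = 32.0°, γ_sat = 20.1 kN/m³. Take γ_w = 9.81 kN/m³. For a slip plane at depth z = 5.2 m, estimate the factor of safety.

With seepage parallel to the slope and the water table at the surface, the effective normal stress on the slip plane uses the buoyant unit weight γ' = γ_sat − γ_w while the driving shear stress uses γ_sat:
FS = [c' + γ' z cos²β tanφ'] / [γ_sat z sinβ cosβ]
γ' = 20.1 − 9.81 = 10.29 kN/m³
Numerator = 2.4 + 10.29·5.2·cos²37.6°·tan32.0° = 2.4 + 10.29·5.2·0.6277·0.6249 = 23.388 kPa
Denominator = 20.1·5.2·sin37.6°·cos37.6° = 20.1·5.2·0.6101·0.7923 = 50.526 kPa
FS = 23.388 / 50.526 = 0.463

FS = 0.46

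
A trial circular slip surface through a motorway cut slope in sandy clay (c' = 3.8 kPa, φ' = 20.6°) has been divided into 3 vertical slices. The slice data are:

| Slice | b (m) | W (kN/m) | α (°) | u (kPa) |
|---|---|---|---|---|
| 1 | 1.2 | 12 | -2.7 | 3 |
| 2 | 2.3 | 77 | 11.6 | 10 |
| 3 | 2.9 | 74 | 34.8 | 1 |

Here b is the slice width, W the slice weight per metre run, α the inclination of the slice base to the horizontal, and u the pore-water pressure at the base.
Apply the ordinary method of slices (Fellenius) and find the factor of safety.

FS = 1.24

Ordinary method of slices: FS = Σ[c'·Δl_i + (W_i cosα_i − u_i·Δl_i)·tanφ'] / Σ W_i sinα_i, with Δl_i = b_i / cosα_i.
Slice 1: Δl = 1.2/cos(-2.7°) = 1.201 m; N'_1 = 12·cos(-2.7°) − 3·1.201 = 8.4; c'Δl = 4.57; W sinα = -0.6
Slice 2: Δl = 2.3/cos11.6° = 2.348 m; N'_2 = 77·cos11.6° − 10·2.348 = 51.9; c'Δl = 8.92; W sinα = 15.5
Slice 3: Δl = 2.9/cos34.8° = 3.532 m; N'_3 = 74·cos34.8° − 1·3.532 = 57.2; c'Δl = 13.42; W sinα = 42.2
Σc'Δl = 26.9 kN/m; ΣN' = 117.6 kN/m; ΣW sinα = 57.2 kN/m
Resisting = 26.9 + 117.6·tan20.6° = 26.9 + 44.2 = 71.1 kN/m
FS = 71.1 / 57.2 = 1.244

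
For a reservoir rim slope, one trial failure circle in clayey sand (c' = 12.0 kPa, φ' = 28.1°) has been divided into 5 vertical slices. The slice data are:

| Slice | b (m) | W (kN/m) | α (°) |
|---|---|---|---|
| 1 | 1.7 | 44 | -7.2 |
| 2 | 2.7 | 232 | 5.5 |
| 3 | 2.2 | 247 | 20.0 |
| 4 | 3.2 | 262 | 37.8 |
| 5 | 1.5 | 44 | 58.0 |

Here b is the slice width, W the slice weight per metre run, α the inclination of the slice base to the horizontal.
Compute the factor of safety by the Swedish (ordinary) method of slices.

FS = 1.86

Ordinary method of slices: FS = Σ[c'·Δl_i + (W_i cosα_i)·tanφ'] / Σ W_i sinα_i, with Δl_i = b_i / cosα_i.
Slice 1: Δl = 1.7/cos(-7.2°) = 1.714 m; N'_1 = 44·cos(-7.2°) = 43.7; c'Δl = 20.56; W sinα = -5.5
Slice 2: Δl = 2.7/cos5.5° = 2.712 m; N'_2 = 232·cos5.5° = 230.9; c'Δl = 32.55; W sinα = 22.2
Slice 3: Δl = 2.2/cos20.0° = 2.341 m; N'_3 = 247·cos20.0° = 232.1; c'Δl = 28.09; W sinα = 84.5
Slice 4: Δl = 3.2/cos37.8° = 4.050 m; N'_4 = 262·cos37.8° = 207.0; c'Δl = 48.60; W sinα = 160.6
Slice 5: Δl = 1.5/cos58.0° = 2.831 m; N'_5 = 44·cos58.0° = 23.3; c'Δl = 33.97; W sinα = 37.3
Σc'Δl = 163.8 kN/m; ΣN' = 737.0 kN/m; ΣW sinα = 299.1 kN/m
Resisting = 163.8 + 737.0·tan28.1° = 163.8 + 393.5 = 557.3 kN/m
FS = 557.3 / 299.1 = 1.863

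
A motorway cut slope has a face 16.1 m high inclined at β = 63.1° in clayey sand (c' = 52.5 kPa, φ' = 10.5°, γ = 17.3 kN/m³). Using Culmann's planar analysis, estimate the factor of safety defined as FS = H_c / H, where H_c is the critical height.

FS = 1.68

H_c = (4c'/γ) · sinβ cosφ' / [1 − cos(β − φ')]
    = (4·52.5/17.3) · sin63.1°·cos10.5° / [1 − cos52.6°]
    = 12.139 · 0.8769 / 0.3926 = 27.11 m
FS = H_c / H = 27.11 / 16.1 = 1.684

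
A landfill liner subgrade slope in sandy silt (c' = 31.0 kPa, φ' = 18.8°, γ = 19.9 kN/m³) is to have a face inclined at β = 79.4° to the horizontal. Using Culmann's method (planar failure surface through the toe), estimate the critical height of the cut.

Culmann's analysis gives the critical failure plane at α_cr = (β + φ')/2 = (79.4 + 18.8)/2 = 49.1°, and the critical height
H_c = (4c'/γ) · sinβ cosφ' / [1 − cos(β − φ')]
    = (4·31.0/19.9) · sin79.4°·cos18.8° / [1 − cos(60.6°)]
    = 6.231 · 0.9829·0.9466 / [1 − 0.4909]
    = 6.231 · 0.9305 / 0.5091
    = 11.39 m

H_c = 11.39 m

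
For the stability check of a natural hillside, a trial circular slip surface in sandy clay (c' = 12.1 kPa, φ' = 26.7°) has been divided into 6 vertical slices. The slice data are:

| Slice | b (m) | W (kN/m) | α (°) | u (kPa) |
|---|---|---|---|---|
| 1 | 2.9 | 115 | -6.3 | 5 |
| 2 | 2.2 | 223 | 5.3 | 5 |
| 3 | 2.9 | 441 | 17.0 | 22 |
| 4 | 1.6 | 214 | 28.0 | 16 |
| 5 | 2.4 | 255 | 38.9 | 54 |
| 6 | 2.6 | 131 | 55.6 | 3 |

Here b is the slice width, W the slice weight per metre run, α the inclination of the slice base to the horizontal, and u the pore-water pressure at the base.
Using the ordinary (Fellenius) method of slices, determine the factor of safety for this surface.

Ordinary method of slices: FS = Σ[c'·Δl_i + (W_i cosα_i − u_i·Δl_i)·tanφ'] / Σ W_i sinα_i, with Δl_i = b_i / cosα_i.
Slice 1: Δl = 2.9/cos(-6.3°) = 2.918 m; N'_1 = 115·cos(-6.3°) − 5·2.918 = 99.7; c'Δl = 35.30; W sinα = -12.6
Slice 2: Δl = 2.2/cos5.3° = 2.209 m; N'_2 = 223·cos5.3° − 5·2.209 = 211.0; c'Δl = 26.73; W sinα = 20.6
Slice 3: Δl = 2.9/cos17.0° = 3.033 m; N'_3 = 441·cos17.0° − 22·3.033 = 355.0; c'Δl = 36.69; W sinα = 128.9
Slice 4: Δl = 1.6/cos28.0° = 1.812 m; N'_4 = 214·cos28.0° − 16·1.812 = 160.0; c'Δl = 21.93; W sinα = 100.5
Slice 5: Δl = 2.4/cos38.9° = 3.084 m; N'_5 = 255·cos38.9° − 54·3.084 = 31.9; c'Δl = 37.31; W sinα = 160.1
Slice 6: Δl = 2.6/cos55.6° = 4.602 m; N'_6 = 131·cos55.6° − 3·4.602 = 60.2; c'Δl = 55.68; W sinα = 108.1
Σc'Δl = 213.7 kN/m; ΣN' = 917.8 kN/m; ΣW sinα = 505.6 kN/m
Resisting = 213.7 + 917.8·tan26.7° = 213.7 + 461.6 = 675.3 kN/m
FS = 675.3 / 505.6 = 1.336

FS = 1.34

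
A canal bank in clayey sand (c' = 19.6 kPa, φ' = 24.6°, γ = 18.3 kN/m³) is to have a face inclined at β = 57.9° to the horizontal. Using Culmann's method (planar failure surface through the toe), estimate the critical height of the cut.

Culmann's analysis gives the critical failure plane at α_cr = (β + φ')/2 = (57.9 + 24.6)/2 = 41.2°, and the critical height
H_c = (4c'/γ) · sinβ cosφ' / [1 − cos(β − φ')]
    = (4·19.6/18.3) · sin57.9°·cos24.6° / [1 − cos(33.3°)]
    = 4.284 · 0.8471·0.9092 / [1 − 0.8358]
    = 4.284 · 0.7702 / 0.1642
    = 20.10 m

H_c = 20.10 m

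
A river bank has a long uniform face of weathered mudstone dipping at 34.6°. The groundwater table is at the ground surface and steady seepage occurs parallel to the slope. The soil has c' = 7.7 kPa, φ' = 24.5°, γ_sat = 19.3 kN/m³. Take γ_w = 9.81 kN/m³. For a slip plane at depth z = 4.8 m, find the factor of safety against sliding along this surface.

With seepage parallel to the slope and the water table at the surface, the effective normal stress on the slip plane uses the buoyant unit weight γ' = γ_sat − γ_w while the driving shear stress uses γ_sat:
FS = [c' + γ' z cos²β tanφ'] / [γ_sat z sinβ cosβ]
γ' = 19.3 − 9.81 = 9.49 kN/m³
Numerator = 7.7 + 9.49·4.8·cos²34.6°·tan24.5° = 7.7 + 9.49·4.8·0.6776·0.4557 = 21.765 kPa
Denominator = 19.3·4.8·sin34.6°·cos34.6° = 19.3·4.8·0.5678·0.8231 = 43.301 kPa
FS = 21.765 / 43.301 = 0.503

FS = 0.50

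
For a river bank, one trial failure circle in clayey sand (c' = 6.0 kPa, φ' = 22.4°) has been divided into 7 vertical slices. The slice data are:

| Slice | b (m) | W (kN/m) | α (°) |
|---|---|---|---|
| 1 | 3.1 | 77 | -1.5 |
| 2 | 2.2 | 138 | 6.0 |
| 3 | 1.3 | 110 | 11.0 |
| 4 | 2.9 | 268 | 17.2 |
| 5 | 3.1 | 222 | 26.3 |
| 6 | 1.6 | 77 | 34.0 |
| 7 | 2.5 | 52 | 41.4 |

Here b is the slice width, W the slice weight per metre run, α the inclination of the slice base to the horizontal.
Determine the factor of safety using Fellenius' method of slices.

FS = 1.64

Ordinary method of slices: FS = Σ[c'·Δl_i + (W_i cosα_i)·tanφ'] / Σ W_i sinα_i, with Δl_i = b_i / cosα_i.
Slice 1: Δl = 3.1/cos(-1.5°) = 3.101 m; N'_1 = 77·cos(-1.5°) = 77.0; c'Δl = 18.61; W sinα = -2.0
Slice 2: Δl = 2.2/cos6.0° = 2.212 m; N'_2 = 138·cos6.0° = 137.2; c'Δl = 13.27; W sinα = 14.4
Slice 3: Δl = 1.3/cos11.0° = 1.324 m; N'_3 = 110·cos11.0° = 108.0; c'Δl = 7.95; W sinα = 21.0
Slice 4: Δl = 2.9/cos17.2° = 3.036 m; N'_4 = 268·cos17.2° = 256.0; c'Δl = 18.21; W sinα = 79.2
Slice 5: Δl = 3.1/cos26.3° = 3.458 m; N'_5 = 222·cos26.3° = 199.0; c'Δl = 20.75; W sinα = 98.4
Slice 6: Δl = 1.6/cos34.0° = 1.930 m; N'_6 = 77·cos34.0° = 63.8; c'Δl = 11.58; W sinα = 43.1
Slice 7: Δl = 2.5/cos41.4° = 3.333 m; N'_7 = 52·cos41.4° = 39.0; c'Δl = 20.00; W sinα = 34.4
Σc'Δl = 110.4 kN/m; ΣN' = 880.1 kN/m; ΣW sinα = 288.5 kN/m
Resisting = 110.4 + 880.1·tan22.4° = 110.4 + 362.7 = 473.1 kN/m
FS = 473.1 / 288.5 = 1.640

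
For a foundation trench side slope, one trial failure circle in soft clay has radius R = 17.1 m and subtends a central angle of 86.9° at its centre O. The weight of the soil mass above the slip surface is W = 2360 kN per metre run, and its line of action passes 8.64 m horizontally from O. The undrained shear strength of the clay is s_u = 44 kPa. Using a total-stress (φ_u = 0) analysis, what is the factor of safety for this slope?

Taking moments about the centre O, the resisting moment is provided by the undrained shear strength acting along the arc:
Arc length L_a = R·θ = 17.1·(86.9°·π/180) = 17.1·1.5167 = 25.94 m
M_R = s_u·L_a·R = 44·25.94·17.1 = 19513.8 kN·m/m
M_D = W·d = 2360·8.64 = 20390.4 kN·m/m
FS = M_R / M_D = 19513.8 / 20390.4 = 0.957

FS = 0.96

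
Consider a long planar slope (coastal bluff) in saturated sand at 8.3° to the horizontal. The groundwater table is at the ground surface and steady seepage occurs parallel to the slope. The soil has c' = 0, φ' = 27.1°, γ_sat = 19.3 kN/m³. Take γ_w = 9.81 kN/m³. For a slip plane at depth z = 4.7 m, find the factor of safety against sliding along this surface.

FS = 1.72

With seepage parallel to the slope and the water table at the surface, the effective normal stress on the slip plane uses the buoyant unit weight γ' = γ_sat − γ_w while the driving shear stress uses γ_sat:
FS = [c' + γ' z cos²β tanφ'] / [γ_sat z sinβ cosβ]
(For c' = 0 this reduces to FS = (γ'/γ_sat)·tanφ'/tanβ.)
γ' = 19.3 − 9.81 = 9.49 kN/m³
Numerator = 0.0 + 9.49·4.7·cos²8.3°·tan27.1° = 0.0 + 9.49·4.7·0.9792·0.5117 = 22.349 kPa
Denominator = 19.3·4.7·sin8.3°·cos8.3° = 19.3·4.7·0.1444·0.9895 = 12.957 kPa
FS = 22.349 / 12.957 = 1.725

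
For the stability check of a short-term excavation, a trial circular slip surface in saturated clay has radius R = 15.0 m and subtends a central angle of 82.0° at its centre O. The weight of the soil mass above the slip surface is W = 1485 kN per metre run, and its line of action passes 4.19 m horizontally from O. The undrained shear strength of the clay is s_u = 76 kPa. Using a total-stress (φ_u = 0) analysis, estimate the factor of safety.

FS = 3.93

Taking moments about the centre O, the resisting moment is provided by the undrained shear strength acting along the arc:
Arc length L_a = R·θ = 15.0·(82.0°·π/180) = 15.0·1.4312 = 21.47 m
M_R = s_u·L_a·R = 76·21.47·15.0 = 24473.0 kN·m/m
M_D = W·d = 1485·4.19 = 6222.2 kN·m/m
FS = M_R / M_D = 24473.0 / 6222.2 = 3.933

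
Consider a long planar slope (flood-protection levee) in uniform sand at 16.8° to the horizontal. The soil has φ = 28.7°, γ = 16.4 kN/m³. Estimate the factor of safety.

For a dry cohesionless infinite slope the factor of safety is FS = tanφ / tanβ.
FS = tan28.7° / tan16.8° = 0.5475 / 0.3019 = 1.813

FS = 1.81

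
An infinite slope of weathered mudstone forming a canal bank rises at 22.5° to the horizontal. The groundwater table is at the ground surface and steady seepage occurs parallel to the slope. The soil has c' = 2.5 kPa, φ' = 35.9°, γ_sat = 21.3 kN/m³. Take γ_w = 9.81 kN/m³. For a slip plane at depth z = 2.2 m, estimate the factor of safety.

With seepage parallel to the slope and the water table at the surface, the effective normal stress on the slip plane uses the buoyant unit weight γ' = γ_sat − γ_w while the driving shear stress uses γ_sat:
FS = [c' + γ' z cos²β tanφ'] / [γ_sat z sinβ cosβ]
γ' = 21.3 − 9.81 = 11.49 kN/m³
Numerator = 2.5 + 11.49·2.2·cos²22.5°·tan35.9° = 2.5 + 11.49·2.2·0.8536·0.7239 = 18.119 kPa
Denominator = 21.3·2.2·sin22.5°·cos22.5° = 21.3·2.2·0.3827·0.9239 = 16.568 kPa
FS = 18.119 / 16.568 = 1.094

FS = 1.09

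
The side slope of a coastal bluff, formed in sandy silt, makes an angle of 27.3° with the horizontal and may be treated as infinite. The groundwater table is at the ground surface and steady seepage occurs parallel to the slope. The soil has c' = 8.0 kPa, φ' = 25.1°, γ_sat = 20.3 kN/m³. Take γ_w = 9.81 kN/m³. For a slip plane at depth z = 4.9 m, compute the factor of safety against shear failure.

With seepage parallel to the slope and the water table at the surface, the effective normal stress on the slip plane uses the buoyant unit weight γ' = γ_sat − γ_w while the driving shear stress uses γ_sat:
FS = [c' + γ' z cos²β tanφ'] / [γ_sat z sinβ cosβ]
γ' = 20.3 − 9.81 = 10.49 kN/m³
Numerator = 8.0 + 10.49·4.9·cos²27.3°·tan25.1° = 8.0 + 10.49·4.9·0.7896·0.4684 = 27.013 kPa
Denominator = 20.3·4.9·sin27.3°·cos27.3° = 20.3·4.9·0.4586·0.8886 = 40.540 kPa
FS = 27.013 / 40.540 = 0.666

FS = 0.67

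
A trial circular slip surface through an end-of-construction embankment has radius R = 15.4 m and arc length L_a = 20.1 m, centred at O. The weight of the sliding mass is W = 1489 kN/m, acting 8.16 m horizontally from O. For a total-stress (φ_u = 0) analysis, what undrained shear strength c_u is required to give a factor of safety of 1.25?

c_u = 49.1 kPa

FS = c_u·L_a·R / (W·d), so c_u = FS·W·d / (L_a·R).
c_u = 1.25·1489·8.16 / (20.10·15.4) = 15187.8 / 309.54 = 49.07 kPa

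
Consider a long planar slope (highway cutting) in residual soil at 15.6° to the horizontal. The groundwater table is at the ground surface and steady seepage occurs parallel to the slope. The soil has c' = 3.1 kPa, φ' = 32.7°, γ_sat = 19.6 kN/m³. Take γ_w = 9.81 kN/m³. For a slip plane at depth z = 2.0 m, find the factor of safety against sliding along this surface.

FS = 1.45

With seepage parallel to the slope and the water table at the surface, the effective normal stress on the slip plane uses the buoyant unit weight γ' = γ_sat − γ_w while the driving shear stress uses γ_sat:
FS = [c' + γ' z cos²β tanφ'] / [γ_sat z sinβ cosβ]
γ' = 19.6 − 9.81 = 9.79 kN/m³
Numerator = 3.1 + 9.79·2.0·cos²15.6°·tan32.7° = 3.1 + 9.79·2.0·0.9277·0.6420 = 14.761 kPa
Denominator = 19.6·2.0·sin15.6°·cos15.6° = 19.6·2.0·0.2689·0.9632 = 10.153 kPa
FS = 14.761 / 10.153 = 1.454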